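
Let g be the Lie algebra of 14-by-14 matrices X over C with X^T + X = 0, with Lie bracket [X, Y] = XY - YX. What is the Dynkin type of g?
D_7

This is so(14) with 14 even, which has dimension 14(14-1)/2 = 91 and rank 14/2 = 7. In the classification of classical Lie algebras, the orthogonal algebra so(2n) in an even number of variables has type D_n; here n = 7, so the Dynkin diagram is a chain of 5 nodes with a fork of two nodes at one end (D_7). Hence the type is D_7.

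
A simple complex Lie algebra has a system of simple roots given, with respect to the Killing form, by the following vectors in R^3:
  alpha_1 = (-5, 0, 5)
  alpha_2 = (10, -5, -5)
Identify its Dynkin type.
G_2

Compute the Cartan integers a_ij = 2(alpha_i, alpha_j)/(alpha_j, alpha_j); the resulting 2x2 Cartan matrix is
[[2, -1], [-3, 2]].
The roots have two lengths (squared-length ratio 3:1); the short ones are alpha_{1}. The associated Dynkin diagram is two nodes joined by a triple edge (G_2), so the type is G_2.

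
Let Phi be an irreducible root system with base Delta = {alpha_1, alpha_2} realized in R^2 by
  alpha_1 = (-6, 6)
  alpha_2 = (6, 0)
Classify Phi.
Compute the Cartan integers a_ij = 2(alpha_i, alpha_j)/(alpha_j, alpha_j); the resulting 2x2 Cartan matrix is
[[2, -2], [-1, 2]].
The roots have two lengths (squared-length ratio 2:1); the short ones are alpha_{2}. The associated Dynkin diagram is a chain of 2 nodes with a double edge at one end; the terminal node there is the unique short simple root (B_2), so the type is B_2 (the algebra so(5)).

B_2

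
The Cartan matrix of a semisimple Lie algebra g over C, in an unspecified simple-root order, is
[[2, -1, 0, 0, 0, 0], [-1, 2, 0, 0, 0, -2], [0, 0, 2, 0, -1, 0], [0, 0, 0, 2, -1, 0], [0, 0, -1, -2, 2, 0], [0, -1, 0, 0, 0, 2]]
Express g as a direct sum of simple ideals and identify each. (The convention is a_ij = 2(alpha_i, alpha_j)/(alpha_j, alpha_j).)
The diagram associated to this matrix has two connected components: the simple roots {alpha_1, alpha_2, alpha_6} form a chain of 3 nodes with a double edge at one end; the terminal node there is the unique short simple root (B_3), and {alpha_3, alpha_4, alpha_5} form a chain of 3 nodes with a double edge at one end; the terminal node there is the unique short simple root (B_3). A semisimple Lie algebra decomposes uniquely as the direct sum of simple ideals, one per connected component of its Dynkin diagram, so g ≅ B_3 ⊕ B_3 (dimension 21 + 21 = 42).

B_3 + B_3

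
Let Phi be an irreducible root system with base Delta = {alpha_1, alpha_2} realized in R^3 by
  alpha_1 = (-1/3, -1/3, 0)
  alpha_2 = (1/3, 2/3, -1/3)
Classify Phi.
type G_2

Compute the Cartan integers a_ij = 2(alpha_i, alpha_j)/(alpha_j, alpha_j); the resulting 2x2 Cartan matrix is
[[2, -1], [-3, 2]].
The roots have two lengths (squared-length ratio 3:1); the short ones are alpha_{1}. The associated Dynkin diagram is two nodes joined by a triple edge (G_2), so the type is G_2.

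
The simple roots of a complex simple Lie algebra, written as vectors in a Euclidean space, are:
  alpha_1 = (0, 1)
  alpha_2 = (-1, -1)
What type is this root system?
B_2 (so(5))

Compute the Cartan integers a_ij = 2(alpha_i, alpha_j)/(alpha_j, alpha_j); the resulting 2x2 Cartan matrix is
[[2, -1], [-2, 2]].
The roots have two lengths (squared-length ratio 2:1); the short ones are alpha_{1}. The associated Dynkin diagram is a chain of 2 nodes with a double edge at one end; the terminal node there is the unique short simple root (B_2), so the type is B_2 (the algebra so(5)).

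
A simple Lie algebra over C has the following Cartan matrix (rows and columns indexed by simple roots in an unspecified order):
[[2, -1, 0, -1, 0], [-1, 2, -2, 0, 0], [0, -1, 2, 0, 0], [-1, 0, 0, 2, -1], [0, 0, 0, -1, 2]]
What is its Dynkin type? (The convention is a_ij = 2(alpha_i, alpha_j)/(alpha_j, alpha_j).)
The matrix has rank 5 with 2's on the diagonal. Reading the off-diagonal entries as Dynkin edges (a single edge where a_ij = a_ji = -1; a double or triple edge where a_ij * a_ji = 2 or 3), the diagram is a chain of 5 nodes with a double edge at one end; the terminal node there is the unique short simple root (B_5). One simple-root ordering that puts it in standard form is (alpha_5, alpha_4, alpha_1, alpha_2, alpha_3). So the algebra is type B_5, i.e. so(11).

B5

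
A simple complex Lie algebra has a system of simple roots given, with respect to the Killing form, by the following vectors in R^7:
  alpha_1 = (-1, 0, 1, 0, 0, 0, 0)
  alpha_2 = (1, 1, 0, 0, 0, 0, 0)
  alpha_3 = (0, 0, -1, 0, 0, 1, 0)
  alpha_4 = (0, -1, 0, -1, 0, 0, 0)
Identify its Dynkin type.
A_4 (sl(5))

Compute the Cartan integers a_ij = 2(alpha_i, alpha_j)/(alpha_j, alpha_j); the resulting 4x4 Cartan matrix is
[[2, -1, -1, 0], [-1, 2, 0, -1], [-1, 0, 2, 0], [0, -1, 0, 2]].
All simple roots have the same length, so the diagram is simply laced. The associated Dynkin diagram is a chain of 4 nodes with single edges (A_4), so the type is A_4 (the algebra sl(5)).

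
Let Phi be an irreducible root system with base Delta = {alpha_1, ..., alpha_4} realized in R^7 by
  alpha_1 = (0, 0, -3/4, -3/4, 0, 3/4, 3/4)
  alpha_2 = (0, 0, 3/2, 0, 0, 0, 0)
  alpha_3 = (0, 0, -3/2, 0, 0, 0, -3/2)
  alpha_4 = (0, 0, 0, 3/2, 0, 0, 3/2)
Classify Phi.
F_4

Compute the Cartan integers a_ij = 2(alpha_i, alpha_j)/(alpha_j, alpha_j); the resulting 4x4 Cartan matrix is
[[2, -1, 0, 0], [-1, 2, -1, 0], [0, -2, 2, -1], [0, 0, -1, 2]].
The roots have two lengths (squared-length ratio 2:1); the short ones are alpha_{1,2}. The associated Dynkin diagram is a chain of 4 nodes with a double edge between the middle two (F_4), so the type is F_4.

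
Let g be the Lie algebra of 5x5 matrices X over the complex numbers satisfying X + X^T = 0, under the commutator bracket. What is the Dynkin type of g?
This is so(5) with 5 odd, which has dimension 5(5-1)/2 = 10 and rank (5-1)/2 = 2. In the classification of classical Lie algebras, the orthogonal algebra so(2n+1) in an odd number of variables has type B_n; here n = 2, so the Dynkin diagram is a chain of 2 nodes with a double edge at one end; the terminal node there is the unique short simple root (B_2). Hence the type is B_2.

B2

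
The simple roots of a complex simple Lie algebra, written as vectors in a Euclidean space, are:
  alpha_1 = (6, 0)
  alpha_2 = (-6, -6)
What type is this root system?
Compute the Cartan integers a_ij = 2(alpha_i, alpha_j)/(alpha_j, alpha_j); the resulting 2x2 Cartan matrix is
[[2, -1], [-2, 2]].
The roots have two lengths (squared-length ratio 2:1); the short ones are alpha_{1}. The associated Dynkin diagram is a chain of 2 nodes with a double edge at one end; the terminal node there is the unique short simple root (B_2), so the type is B_2 (the algebra so(5)).

B_2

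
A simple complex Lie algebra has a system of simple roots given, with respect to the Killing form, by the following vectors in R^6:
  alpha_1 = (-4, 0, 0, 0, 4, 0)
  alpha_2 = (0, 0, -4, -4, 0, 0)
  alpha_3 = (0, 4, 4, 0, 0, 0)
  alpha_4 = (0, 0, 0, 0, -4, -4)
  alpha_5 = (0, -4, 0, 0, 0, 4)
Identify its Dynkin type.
Compute the Cartan integers a_ij = 2(alpha_i, alpha_j)/(alpha_j, alpha_j); the resulting 5x5 Cartan matrix is
[[2, 0, 0, -1, 0], [0, 2, -1, 0, 0], [0, -1, 2, 0, -1], [-1, 0, 0, 2, -1], [0, 0, -1, -1, 2]].
All simple roots have the same length, so the diagram is simply laced. The associated Dynkin diagram is a chain of 5 nodes with single edges (A_5), so the type is A_5 (the algebra sl(6)).

type A_5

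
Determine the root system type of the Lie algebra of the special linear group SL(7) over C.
type A_6

This is sl(7), which has dimension 7^2 - 1 = 48 and rank 7 - 1 = 6 (a Cartan subalgebra is the diagonal traceless matrices). In the classification of classical Lie algebras, the special linear algebra sl(n+1) has type A_n; here n = 6, so the Dynkin diagram is a chain of 6 nodes with single edges (A_6). Hence the type is A_6.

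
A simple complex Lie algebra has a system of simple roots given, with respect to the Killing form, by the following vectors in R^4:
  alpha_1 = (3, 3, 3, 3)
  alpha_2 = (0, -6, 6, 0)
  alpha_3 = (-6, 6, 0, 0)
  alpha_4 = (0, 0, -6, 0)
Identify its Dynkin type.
F_4

Compute the Cartan integers a_ij = 2(alpha_i, alpha_j)/(alpha_j, alpha_j); the resulting 4x4 Cartan matrix is
[[2, 0, 0, -1], [0, 2, -1, -2], [0, -1, 2, 0], [-1, -1, 0, 2]].
The roots have two lengths (squared-length ratio 2:1); the short ones are alpha_{1,4}. The associated Dynkin diagram is a chain of 4 nodes with a double edge between the middle two (F_4), so the type is F_4.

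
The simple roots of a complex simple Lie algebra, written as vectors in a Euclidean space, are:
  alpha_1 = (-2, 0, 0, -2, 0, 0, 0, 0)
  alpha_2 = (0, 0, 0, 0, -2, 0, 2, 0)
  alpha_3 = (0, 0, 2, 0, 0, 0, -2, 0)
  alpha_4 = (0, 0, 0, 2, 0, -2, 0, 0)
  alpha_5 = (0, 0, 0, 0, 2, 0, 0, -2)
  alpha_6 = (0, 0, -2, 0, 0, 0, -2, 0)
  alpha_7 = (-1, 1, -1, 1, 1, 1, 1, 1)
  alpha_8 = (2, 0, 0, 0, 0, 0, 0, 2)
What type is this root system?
E_8

Compute the Cartan integers a_ij = 2(alpha_i, alpha_j)/(alpha_j, alpha_j); the resulting 8x8 Cartan matrix is
[[2, 0, 0, -1, 0, 0, 0, -1], [0, 2, -1, 0, -1, -1, 0, 0], [0, -1, 2, 0, 0, 0, -1, 0], [-1, 0, 0, 2, 0, 0, 0, 0], [0, -1, 0, 0, 2, 0, 0, -1], [0, -1, 0, 0, 0, 2, 0, 0], [0, 0, -1, 0, 0, 0, 2, 0], [-1, 0, 0, 0, -1, 0, 0, 2]].
All simple roots have the same length, so the diagram is simply laced. The associated Dynkin diagram is a chain of 7 nodes with one extra node attached to the third node from one end (E_8), so the type is E_8.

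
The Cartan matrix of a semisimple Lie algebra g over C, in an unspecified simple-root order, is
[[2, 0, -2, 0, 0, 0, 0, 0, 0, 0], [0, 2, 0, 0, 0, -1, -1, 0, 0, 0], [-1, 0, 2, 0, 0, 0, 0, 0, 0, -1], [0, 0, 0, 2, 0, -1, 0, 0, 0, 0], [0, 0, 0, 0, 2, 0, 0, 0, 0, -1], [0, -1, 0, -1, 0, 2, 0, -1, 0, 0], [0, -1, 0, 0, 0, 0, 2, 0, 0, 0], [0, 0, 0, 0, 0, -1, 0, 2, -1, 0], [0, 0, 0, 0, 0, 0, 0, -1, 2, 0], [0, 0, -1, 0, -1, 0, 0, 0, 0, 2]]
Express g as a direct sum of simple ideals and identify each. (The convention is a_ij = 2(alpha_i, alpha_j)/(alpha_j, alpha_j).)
C_4 (sp(8)) + E_6

The diagram associated to this matrix has two connected components: the simple roots {alpha_1, alpha_3, alpha_5, alpha_10} form a chain of 4 nodes with a double edge at one end; the terminal node there is the unique long simple root (C_4), and {alpha_2, alpha_4, alpha_6, alpha_7, alpha_8, alpha_9} form a chain of 5 nodes with one extra node attached to the third node from one end (E_6). A semisimple Lie algebra decomposes uniquely as the direct sum of simple ideals, one per connected component of its Dynkin diagram, so g ≅ C_4 ⊕ E_6 (dimension 36 + 78 = 114).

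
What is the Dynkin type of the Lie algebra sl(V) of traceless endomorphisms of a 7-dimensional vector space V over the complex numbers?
A_6

This is sl(7), which has dimension 7^2 - 1 = 48 and rank 7 - 1 = 6 (a Cartan subalgebra is the diagonal traceless matrices). In the classification of classical Lie algebras, the special linear algebra sl(n+1) has type A_n; here n = 6, so the Dynkin diagram is a chain of 6 nodes with single edges (A_6). Hence the type is A_6.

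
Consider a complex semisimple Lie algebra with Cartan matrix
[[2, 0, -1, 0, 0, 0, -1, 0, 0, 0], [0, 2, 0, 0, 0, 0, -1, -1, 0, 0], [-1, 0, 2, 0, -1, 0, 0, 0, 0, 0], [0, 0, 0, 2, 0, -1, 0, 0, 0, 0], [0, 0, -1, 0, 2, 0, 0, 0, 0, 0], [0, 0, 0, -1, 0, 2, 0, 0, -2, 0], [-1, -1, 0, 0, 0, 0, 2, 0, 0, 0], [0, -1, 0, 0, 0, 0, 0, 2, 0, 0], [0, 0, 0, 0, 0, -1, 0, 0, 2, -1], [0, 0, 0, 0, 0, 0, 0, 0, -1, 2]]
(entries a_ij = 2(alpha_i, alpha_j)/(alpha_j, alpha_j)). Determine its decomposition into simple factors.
The diagram associated to this matrix has two connected components: the simple roots {alpha_1, alpha_2, alpha_3, alpha_5, alpha_7, alpha_8} form a chain of 6 nodes with single edges (A_6), and {alpha_4, alpha_6, alpha_9, alpha_10} form a chain of 4 nodes with a double edge between the middle two (F_4). A semisimple Lie algebra decomposes uniquely as the direct sum of simple ideals, one per connected component of its Dynkin diagram, so g ≅ A_6 ⊕ F_4 (dimension 48 + 52 = 100).

A6 ⊕ F4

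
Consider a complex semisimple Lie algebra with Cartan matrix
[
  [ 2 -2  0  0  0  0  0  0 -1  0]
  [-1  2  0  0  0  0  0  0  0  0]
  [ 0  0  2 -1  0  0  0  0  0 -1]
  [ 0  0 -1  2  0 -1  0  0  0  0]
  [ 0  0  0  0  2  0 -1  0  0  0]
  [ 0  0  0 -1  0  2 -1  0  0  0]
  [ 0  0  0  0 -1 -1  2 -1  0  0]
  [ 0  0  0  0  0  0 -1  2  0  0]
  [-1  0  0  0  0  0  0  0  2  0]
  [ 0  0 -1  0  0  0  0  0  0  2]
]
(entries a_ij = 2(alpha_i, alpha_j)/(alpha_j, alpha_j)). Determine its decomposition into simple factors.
B_3 (so(7)) + D_7 (so(14))

The diagram associated to this matrix has two connected components: the simple roots {alpha_1, alpha_2, alpha_9} form a chain of 3 nodes with a double edge at one end; the terminal node there is the unique short simple root (B_3), and {alpha_3, alpha_4, alpha_5, alpha_6, alpha_7, alpha_8, alpha_10} form a chain of 5 nodes with a fork of two nodes at one end (D_7). A semisimple Lie algebra decomposes uniquely as the direct sum of simple ideals, one per connected component of its Dynkin diagram, so g ≅ B_3 ⊕ D_7 (dimension 21 + 91 = 112).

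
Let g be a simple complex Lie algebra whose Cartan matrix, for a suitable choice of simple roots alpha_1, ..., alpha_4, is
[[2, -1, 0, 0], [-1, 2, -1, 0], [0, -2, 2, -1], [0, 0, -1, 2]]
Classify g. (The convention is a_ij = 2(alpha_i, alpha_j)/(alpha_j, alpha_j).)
F_4

The matrix has rank 4 with 2's on the diagonal. Reading the off-diagonal entries as Dynkin edges (a single edge where a_ij = a_ji = -1; a double or triple edge where a_ij * a_ji = 2 or 3), the diagram is a chain of 4 nodes with a double edge between the middle two (F_4). One simple-root ordering that puts it in standard form is (alpha_4, alpha_3, alpha_2, alpha_1). So the algebra is type F_4.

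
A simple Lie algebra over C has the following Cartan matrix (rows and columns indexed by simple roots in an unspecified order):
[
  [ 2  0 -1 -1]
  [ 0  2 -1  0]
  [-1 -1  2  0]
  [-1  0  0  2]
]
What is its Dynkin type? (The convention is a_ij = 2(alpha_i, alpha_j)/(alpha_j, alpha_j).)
The matrix has rank 4 with 2's on the diagonal. Reading the off-diagonal entries as Dynkin edges (a single edge where a_ij = a_ji = -1; a double or triple edge where a_ij * a_ji = 2 or 3), the diagram is a chain of 4 nodes with single edges (A_4). One simple-root ordering that puts it in standard form is (alpha_2, alpha_3, alpha_1, alpha_4). So the algebra is type A_4, i.e. sl(5).

A4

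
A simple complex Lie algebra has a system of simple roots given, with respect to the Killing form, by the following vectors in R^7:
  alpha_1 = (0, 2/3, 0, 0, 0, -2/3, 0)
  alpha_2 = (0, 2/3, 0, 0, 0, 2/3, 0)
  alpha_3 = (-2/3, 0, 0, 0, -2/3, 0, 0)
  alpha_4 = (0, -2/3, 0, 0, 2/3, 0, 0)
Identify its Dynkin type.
type D_4

Compute the Cartan integers a_ij = 2(alpha_i, alpha_j)/(alpha_j, alpha_j); the resulting 4x4 Cartan matrix is
[[2, 0, 0, -1], [0, 2, 0, -1], [0, 0, 2, -1], [-1, -1, -1, 2]].
All simple roots have the same length, so the diagram is simply laced. The associated Dynkin diagram is a chain of 2 nodes with a fork of two nodes at one end (D_4), so the type is D_4 (the algebra so(8)).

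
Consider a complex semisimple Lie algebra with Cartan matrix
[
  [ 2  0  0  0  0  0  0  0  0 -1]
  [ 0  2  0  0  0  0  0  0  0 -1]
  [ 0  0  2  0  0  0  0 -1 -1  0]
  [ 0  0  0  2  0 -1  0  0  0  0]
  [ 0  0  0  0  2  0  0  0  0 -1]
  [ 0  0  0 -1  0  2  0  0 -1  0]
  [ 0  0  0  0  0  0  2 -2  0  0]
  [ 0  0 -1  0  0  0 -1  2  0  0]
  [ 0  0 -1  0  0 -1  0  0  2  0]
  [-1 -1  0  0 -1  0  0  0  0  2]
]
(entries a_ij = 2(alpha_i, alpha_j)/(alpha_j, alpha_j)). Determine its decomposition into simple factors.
The diagram associated to this matrix has two connected components: the simple roots {alpha_3, alpha_4, alpha_6, alpha_7, alpha_8, alpha_9} form a chain of 6 nodes with a double edge at one end; the terminal node there is the unique long simple root (C_6), and {alpha_1, alpha_2, alpha_5, alpha_10} form a chain of 2 nodes with a fork of two nodes at one end (D_4). A semisimple Lie algebra decomposes uniquely as the direct sum of simple ideals, one per connected component of its Dynkin diagram, so g ≅ C_6 ⊕ D_4 (dimension 78 + 28 = 106).

C6 ⊕ D4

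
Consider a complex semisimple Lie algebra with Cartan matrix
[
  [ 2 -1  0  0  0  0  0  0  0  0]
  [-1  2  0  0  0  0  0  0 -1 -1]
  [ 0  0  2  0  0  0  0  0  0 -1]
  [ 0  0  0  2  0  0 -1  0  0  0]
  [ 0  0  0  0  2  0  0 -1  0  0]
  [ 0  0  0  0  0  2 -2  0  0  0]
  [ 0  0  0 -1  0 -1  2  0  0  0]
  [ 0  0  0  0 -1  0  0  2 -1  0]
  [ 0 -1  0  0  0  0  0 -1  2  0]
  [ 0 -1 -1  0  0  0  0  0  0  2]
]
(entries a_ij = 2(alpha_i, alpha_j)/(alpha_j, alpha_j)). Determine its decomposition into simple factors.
The diagram associated to this matrix has two connected components: the simple roots {alpha_4, alpha_6, alpha_7} form a chain of 3 nodes with a double edge at one end; the terminal node there is the unique long simple root (C_3), and {alpha_1, alpha_2, alpha_3, alpha_5, alpha_8, alpha_9, alpha_10} form a chain of 6 nodes with one extra node attached to the third node from one end (E_7). A semisimple Lie algebra decomposes uniquely as the direct sum of simple ideals, one per connected component of its Dynkin diagram, so g ≅ C_3 ⊕ E_7 (dimension 21 + 133 = 154).

C3 ⊕ E7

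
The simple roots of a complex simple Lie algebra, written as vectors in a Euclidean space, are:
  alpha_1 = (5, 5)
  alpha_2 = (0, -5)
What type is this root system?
Compute the Cartan integers a_ij = 2(alpha_i, alpha_j)/(alpha_j, alpha_j); the resulting 2x2 Cartan matrix is
[[2, -2], [-1, 2]].
The roots have two lengths (squared-length ratio 2:1); the short ones are alpha_{2}. The associated Dynkin diagram is a chain of 2 nodes with a double edge at one end; the terminal node there is the unique short simple root (B_2), so the type is B_2 (the algebra so(5)).

type B_2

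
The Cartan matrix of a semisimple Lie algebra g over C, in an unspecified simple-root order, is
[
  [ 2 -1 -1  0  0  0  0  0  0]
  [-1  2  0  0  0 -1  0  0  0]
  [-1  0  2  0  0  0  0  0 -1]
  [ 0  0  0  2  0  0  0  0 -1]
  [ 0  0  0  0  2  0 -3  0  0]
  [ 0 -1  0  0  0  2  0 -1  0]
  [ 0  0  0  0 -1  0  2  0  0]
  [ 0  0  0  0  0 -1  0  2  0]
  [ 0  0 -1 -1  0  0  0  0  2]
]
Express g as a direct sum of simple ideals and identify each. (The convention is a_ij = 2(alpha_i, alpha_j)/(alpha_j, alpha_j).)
The diagram associated to this matrix has two connected components: the simple roots {alpha_1, alpha_2, alpha_3, alpha_4, alpha_6, alpha_8, alpha_9} form a chain of 7 nodes with single edges (A_7), and {alpha_5, alpha_7} form two nodes joined by a triple edge (G_2). A semisimple Lie algebra decomposes uniquely as the direct sum of simple ideals, one per connected component of its Dynkin diagram, so g ≅ A_7 ⊕ G_2 (dimension 63 + 14 = 77).

A_7 + G_2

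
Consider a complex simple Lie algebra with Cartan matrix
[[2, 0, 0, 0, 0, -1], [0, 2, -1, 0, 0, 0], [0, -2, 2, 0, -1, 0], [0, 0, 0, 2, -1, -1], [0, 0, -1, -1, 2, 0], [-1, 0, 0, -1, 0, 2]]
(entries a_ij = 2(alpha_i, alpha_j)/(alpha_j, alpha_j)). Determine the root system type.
The matrix has rank 6 with 2's on the diagonal. Reading the off-diagonal entries as Dynkin edges (a single edge where a_ij = a_ji = -1; a double or triple edge where a_ij * a_ji = 2 or 3), the diagram is a chain of 6 nodes with a double edge at one end; the terminal node there is the unique short simple root (B_6). One simple-root ordering that puts it in standard form is (alpha_1, alpha_6, alpha_4, alpha_5, alpha_3, alpha_2). So the algebra is type B_6, i.e. so(13).

B_6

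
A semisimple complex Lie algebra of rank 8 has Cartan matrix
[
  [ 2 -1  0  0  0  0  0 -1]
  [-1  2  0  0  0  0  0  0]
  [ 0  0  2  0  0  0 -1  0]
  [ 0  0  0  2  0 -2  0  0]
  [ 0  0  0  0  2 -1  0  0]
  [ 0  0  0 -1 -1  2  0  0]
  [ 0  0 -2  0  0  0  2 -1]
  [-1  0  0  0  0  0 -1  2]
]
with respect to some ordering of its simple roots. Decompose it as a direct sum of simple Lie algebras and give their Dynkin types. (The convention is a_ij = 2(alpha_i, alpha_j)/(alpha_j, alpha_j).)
The diagram associated to this matrix has two connected components: the simple roots {alpha_1, alpha_2, alpha_3, alpha_7, alpha_8} form a chain of 5 nodes with a double edge at one end; the terminal node there is the unique short simple root (B_5), and {alpha_4, alpha_5, alpha_6} form a chain of 3 nodes with a double edge at one end; the terminal node there is the unique long simple root (C_3). A semisimple Lie algebra decomposes uniquely as the direct sum of simple ideals, one per connected component of its Dynkin diagram, so g ≅ B_5 ⊕ C_3 (dimension 55 + 21 = 76).

type B_5 ⊕ type C_3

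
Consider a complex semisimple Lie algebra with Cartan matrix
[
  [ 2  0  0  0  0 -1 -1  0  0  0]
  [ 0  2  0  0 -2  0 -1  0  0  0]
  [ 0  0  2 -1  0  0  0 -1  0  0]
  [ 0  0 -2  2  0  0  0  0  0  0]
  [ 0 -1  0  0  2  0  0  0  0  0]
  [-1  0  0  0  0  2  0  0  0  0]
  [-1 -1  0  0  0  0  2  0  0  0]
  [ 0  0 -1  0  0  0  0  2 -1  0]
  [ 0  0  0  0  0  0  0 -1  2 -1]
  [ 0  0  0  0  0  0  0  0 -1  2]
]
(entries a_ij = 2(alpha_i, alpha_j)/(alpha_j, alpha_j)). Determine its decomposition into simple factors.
type B_5 ⊕ type C_5

The diagram associated to this matrix has two connected components: the simple roots {alpha_1, alpha_2, alpha_5, alpha_6, alpha_7} form a chain of 5 nodes with a double edge at one end; the terminal node there is the unique short simple root (B_5), and {alpha_3, alpha_4, alpha_8, alpha_9, alpha_10} form a chain of 5 nodes with a double edge at one end; the terminal node there is the unique long simple root (C_5). A semisimple Lie algebra decomposes uniquely as the direct sum of simple ideals, one per connected component of its Dynkin diagram, so g ≅ B_5 ⊕ C_5 (dimension 55 + 55 = 110).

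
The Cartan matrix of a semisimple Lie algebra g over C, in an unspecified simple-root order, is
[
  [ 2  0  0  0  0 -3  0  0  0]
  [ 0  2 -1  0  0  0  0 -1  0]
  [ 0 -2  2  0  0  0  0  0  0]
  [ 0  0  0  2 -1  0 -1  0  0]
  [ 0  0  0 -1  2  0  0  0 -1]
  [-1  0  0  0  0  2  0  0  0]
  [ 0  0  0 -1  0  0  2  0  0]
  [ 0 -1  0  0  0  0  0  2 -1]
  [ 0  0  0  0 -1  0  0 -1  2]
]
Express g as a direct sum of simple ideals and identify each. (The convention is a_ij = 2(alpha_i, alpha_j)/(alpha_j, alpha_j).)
C_7 (sp(14)) ⊕ G_2

The diagram associated to this matrix has two connected components: the simple roots {alpha_2, alpha_3, alpha_4, alpha_5, alpha_7, alpha_8, alpha_9} form a chain of 7 nodes with a double edge at one end; the terminal node there is the unique long simple root (C_7), and {alpha_1, alpha_6} form two nodes joined by a triple edge (G_2). A semisimple Lie algebra decomposes uniquely as the direct sum of simple ideals, one per connected component of its Dynkin diagram, so g ≅ C_7 ⊕ G_2 (dimension 105 + 14 = 119).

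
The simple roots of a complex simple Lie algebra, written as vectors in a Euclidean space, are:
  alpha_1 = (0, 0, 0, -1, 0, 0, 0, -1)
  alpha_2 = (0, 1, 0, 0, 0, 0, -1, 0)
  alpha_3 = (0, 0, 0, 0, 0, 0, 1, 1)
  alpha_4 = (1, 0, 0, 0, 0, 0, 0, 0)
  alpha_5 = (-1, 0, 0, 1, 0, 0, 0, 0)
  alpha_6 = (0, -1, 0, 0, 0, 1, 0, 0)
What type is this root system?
Compute the Cartan integers a_ij = 2(alpha_i, alpha_j)/(alpha_j, alpha_j); the resulting 6x6 Cartan matrix is
[[2, 0, -1, 0, -1, 0], [0, 2, -1, 0, 0, -1], [-1, -1, 2, 0, 0, 0], [0, 0, 0, 2, -1, 0], [-1, 0, 0, -2, 2, 0], [0, -1, 0, 0, 0, 2]].
The roots have two lengths (squared-length ratio 2:1); the short ones are alpha_{4}. The associated Dynkin diagram is a chain of 6 nodes with a double edge at one end; the terminal node there is the unique short simple root (B_6), so the type is B_6 (the algebra so(13)).

B6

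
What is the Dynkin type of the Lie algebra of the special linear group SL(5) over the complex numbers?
This is sl(5), which has dimension 5^2 - 1 = 24 and rank 5 - 1 = 4 (a Cartan subalgebra is the diagonal traceless matrices). In the classification of classical Lie algebras, the special linear algebra sl(n+1) has type A_n; here n = 4, so the Dynkin diagram is a chain of 4 nodes with single edges (A_4). Hence the type is A_4.

A_4 (sl(5))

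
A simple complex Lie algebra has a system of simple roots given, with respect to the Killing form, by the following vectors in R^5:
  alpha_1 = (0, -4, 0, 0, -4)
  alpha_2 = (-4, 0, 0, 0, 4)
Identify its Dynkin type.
Compute the Cartan integers a_ij = 2(alpha_i, alpha_j)/(alpha_j, alpha_j); the resulting 2x2 Cartan matrix is
[[2, -1], [-1, 2]].
All simple roots have the same length, so the diagram is simply laced. The associated Dynkin diagram is a chain of 2 nodes with single edges (A_2), so the type is A_2 (the algebra sl(3)).

A_2 (sl(3))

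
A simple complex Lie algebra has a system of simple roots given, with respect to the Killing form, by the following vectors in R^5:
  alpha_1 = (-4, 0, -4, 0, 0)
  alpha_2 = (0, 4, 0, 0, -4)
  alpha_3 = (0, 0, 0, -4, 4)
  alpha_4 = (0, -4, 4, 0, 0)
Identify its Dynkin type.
A_4

Compute the Cartan integers a_ij = 2(alpha_i, alpha_j)/(alpha_j, alpha_j); the resulting 4x4 Cartan matrix is
[[2, 0, 0, -1], [0, 2, -1, -1], [0, -1, 2, 0], [-1, -1, 0, 2]].
All simple roots have the same length, so the diagram is simply laced. The associated Dynkin diagram is a chain of 4 nodes with single edges (A_4), so the type is A_4 (the algebra sl(5)).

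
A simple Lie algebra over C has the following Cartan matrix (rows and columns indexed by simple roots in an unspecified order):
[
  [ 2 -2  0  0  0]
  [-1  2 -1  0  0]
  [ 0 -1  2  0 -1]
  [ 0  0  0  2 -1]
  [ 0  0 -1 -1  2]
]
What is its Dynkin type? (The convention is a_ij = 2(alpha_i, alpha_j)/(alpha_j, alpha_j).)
The matrix has rank 5 with 2's on the diagonal. Reading the off-diagonal entries as Dynkin edges (a single edge where a_ij = a_ji = -1; a double or triple edge where a_ij * a_ji = 2 or 3), the diagram is a chain of 5 nodes with a double edge at one end; the terminal node there is the unique long simple root (C_5). One simple-root ordering that puts it in standard form is (alpha_4, alpha_5, alpha_3, alpha_2, alpha_1). So the algebra is type C_5, i.e. sp(10).

C_5 (sp(10))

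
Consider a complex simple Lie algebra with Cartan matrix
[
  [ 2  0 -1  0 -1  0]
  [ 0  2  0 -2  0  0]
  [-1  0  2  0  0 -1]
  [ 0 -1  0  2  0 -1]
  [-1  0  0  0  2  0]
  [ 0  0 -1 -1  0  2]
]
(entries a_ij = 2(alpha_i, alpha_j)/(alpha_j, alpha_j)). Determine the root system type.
The matrix has rank 6 with 2's on the diagonal. Reading the off-diagonal entries as Dynkin edges (a single edge where a_ij = a_ji = -1; a double or triple edge where a_ij * a_ji = 2 or 3), the diagram is a chain of 6 nodes with a double edge at one end; the terminal node there is the unique long simple root (C_6). One simple-root ordering that puts it in standard form is (alpha_5, alpha_1, alpha_3, alpha_6, alpha_4, alpha_2). So the algebra is type C_6, i.e. sp(12).

C_6 (sp(12))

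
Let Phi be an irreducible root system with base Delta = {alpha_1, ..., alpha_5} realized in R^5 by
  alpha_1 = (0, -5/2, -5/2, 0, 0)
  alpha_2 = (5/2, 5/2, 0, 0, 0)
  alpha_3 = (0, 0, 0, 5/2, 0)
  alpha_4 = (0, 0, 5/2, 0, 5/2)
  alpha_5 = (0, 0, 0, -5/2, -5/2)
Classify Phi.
Compute the Cartan integers a_ij = 2(alpha_i, alpha_j)/(alpha_j, alpha_j); the resulting 5x5 Cartan matrix is
[[2, -1, 0, -1, 0], [-1, 2, 0, 0, 0], [0, 0, 2, 0, -1], [-1, 0, 0, 2, -1], [0, 0, -2, -1, 2]].
The roots have two lengths (squared-length ratio 2:1); the short ones are alpha_{3}. The associated Dynkin diagram is a chain of 5 nodes with a double edge at one end; the terminal node there is the unique short simple root (B_5), so the type is B_5 (the algebra so(11)).

B_5 (so(11))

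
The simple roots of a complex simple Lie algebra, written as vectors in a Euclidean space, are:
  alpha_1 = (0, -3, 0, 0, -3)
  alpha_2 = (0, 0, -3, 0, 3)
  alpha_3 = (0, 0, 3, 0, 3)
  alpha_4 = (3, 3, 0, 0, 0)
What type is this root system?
type D_4

Compute the Cartan integers a_ij = 2(alpha_i, alpha_j)/(alpha_j, alpha_j); the resulting 4x4 Cartan matrix is
[[2, -1, -1, -1], [-1, 2, 0, 0], [-1, 0, 2, 0], [-1, 0, 0, 2]].
All simple roots have the same length, so the diagram is simply laced. The associated Dynkin diagram is a chain of 2 nodes with a fork of two nodes at one end (D_4), so the type is D_4 (the algebra so(8)).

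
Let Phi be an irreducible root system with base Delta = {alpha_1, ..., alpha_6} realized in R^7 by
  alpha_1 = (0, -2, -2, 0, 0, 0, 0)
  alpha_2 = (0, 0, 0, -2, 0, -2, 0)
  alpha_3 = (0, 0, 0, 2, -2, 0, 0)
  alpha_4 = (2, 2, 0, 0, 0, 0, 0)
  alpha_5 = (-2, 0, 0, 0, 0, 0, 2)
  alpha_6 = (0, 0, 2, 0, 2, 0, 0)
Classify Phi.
A_6 (sl(7))

Compute the Cartan integers a_ij = 2(alpha_i, alpha_j)/(alpha_j, alpha_j); the resulting 6x6 Cartan matrix is
[[2, 0, 0, -1, 0, -1], [0, 2, -1, 0, 0, 0], [0, -1, 2, 0, 0, -1], [-1, 0, 0, 2, -1, 0], [0, 0, 0, -1, 2, 0], [-1, 0, -1, 0, 0, 2]].
All simple roots have the same length, so the diagram is simply laced. The associated Dynkin diagram is a chain of 6 nodes with single edges (A_6), so the type is A_6 (the algebra sl(7)).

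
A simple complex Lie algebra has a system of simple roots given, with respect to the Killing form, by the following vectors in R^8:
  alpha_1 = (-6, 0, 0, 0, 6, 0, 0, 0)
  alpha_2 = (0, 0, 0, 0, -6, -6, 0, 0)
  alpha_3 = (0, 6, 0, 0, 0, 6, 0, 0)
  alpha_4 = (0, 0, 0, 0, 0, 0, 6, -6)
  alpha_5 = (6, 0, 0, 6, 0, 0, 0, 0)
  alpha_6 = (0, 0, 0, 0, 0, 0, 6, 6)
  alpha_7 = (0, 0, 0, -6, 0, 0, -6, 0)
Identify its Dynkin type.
D7

Compute the Cartan integers a_ij = 2(alpha_i, alpha_j)/(alpha_j, alpha_j); the resulting 7x7 Cartan matrix is
[[2, -1, 0, 0, -1, 0, 0], [-1, 2, -1, 0, 0, 0, 0], [0, -1, 2, 0, 0, 0, 0], [0, 0, 0, 2, 0, 0, -1], [-1, 0, 0, 0, 2, 0, -1], [0, 0, 0, 0, 0, 2, -1], [0, 0, 0, -1, -1, -1, 2]].
All simple roots have the same length, so the diagram is simply laced. The associated Dynkin diagram is a chain of 5 nodes with a fork of two nodes at one end (D_7), so the type is D_7 (the algebra so(14)).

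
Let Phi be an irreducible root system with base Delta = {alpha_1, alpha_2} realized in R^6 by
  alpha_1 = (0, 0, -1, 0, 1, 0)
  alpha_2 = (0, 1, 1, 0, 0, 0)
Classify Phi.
Compute the Cartan integers a_ij = 2(alpha_i, alpha_j)/(alpha_j, alpha_j); the resulting 2x2 Cartan matrix is
[[2, -1], [-1, 2]].
All simple roots have the same length, so the diagram is simply laced. The associated Dynkin diagram is a chain of 2 nodes with single edges (A_2), so the type is A_2 (the algebra sl(3)).

A_2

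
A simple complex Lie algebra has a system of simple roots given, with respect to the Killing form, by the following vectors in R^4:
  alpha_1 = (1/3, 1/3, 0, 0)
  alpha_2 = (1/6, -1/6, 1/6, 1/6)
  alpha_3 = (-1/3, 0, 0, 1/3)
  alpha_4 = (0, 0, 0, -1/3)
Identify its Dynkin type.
type F_4

Compute the Cartan integers a_ij = 2(alpha_i, alpha_j)/(alpha_j, alpha_j); the resulting 4x4 Cartan matrix is
[[2, 0, -1, 0], [0, 2, 0, -1], [-1, 0, 2, -2], [0, -1, -1, 2]].
The roots have two lengths (squared-length ratio 2:1); the short ones are alpha_{2,4}. The associated Dynkin diagram is a chain of 4 nodes with a double edge between the middle two (F_4), so the type is F_4.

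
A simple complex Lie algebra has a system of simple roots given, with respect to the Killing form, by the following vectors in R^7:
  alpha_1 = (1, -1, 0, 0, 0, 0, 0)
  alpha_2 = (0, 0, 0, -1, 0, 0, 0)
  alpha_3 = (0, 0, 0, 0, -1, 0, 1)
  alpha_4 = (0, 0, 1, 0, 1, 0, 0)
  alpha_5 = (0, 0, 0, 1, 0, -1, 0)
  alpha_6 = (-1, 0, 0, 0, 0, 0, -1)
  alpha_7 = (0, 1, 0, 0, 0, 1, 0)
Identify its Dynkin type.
B7

Compute the Cartan integers a_ij = 2(alpha_i, alpha_j)/(alpha_j, alpha_j); the resulting 7x7 Cartan matrix is
[[2, 0, 0, 0, 0, -1, -1], [0, 2, 0, 0, -1, 0, 0], [0, 0, 2, -1, 0, -1, 0], [0, 0, -1, 2, 0, 0, 0], [0, -2, 0, 0, 2, 0, -1], [-1, 0, -1, 0, 0, 2, 0], [-1, 0, 0, 0, -1, 0, 2]].
The roots have two lengths (squared-length ratio 2:1); the short ones are alpha_{2}. The associated Dynkin diagram is a chain of 7 nodes with a double edge at one end; the terminal node there is the unique short simple root (B_7), so the type is B_7 (the algebra so(15)).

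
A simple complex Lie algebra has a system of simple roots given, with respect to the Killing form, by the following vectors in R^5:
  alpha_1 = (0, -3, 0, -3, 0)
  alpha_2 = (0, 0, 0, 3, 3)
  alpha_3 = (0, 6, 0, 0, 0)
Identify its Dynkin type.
Compute the Cartan integers a_ij = 2(alpha_i, alpha_j)/(alpha_j, alpha_j); the resulting 3x3 Cartan matrix is
[[2, -1, -1], [-1, 2, 0], [-2, 0, 2]].
The roots have two lengths (squared-length ratio 2:1); the short ones are alpha_{1,2}. The associated Dynkin diagram is a chain of 3 nodes with a double edge at one end; the terminal node there is the unique long simple root (C_3), so the type is C_3 (the algebra sp(6)).

type C_3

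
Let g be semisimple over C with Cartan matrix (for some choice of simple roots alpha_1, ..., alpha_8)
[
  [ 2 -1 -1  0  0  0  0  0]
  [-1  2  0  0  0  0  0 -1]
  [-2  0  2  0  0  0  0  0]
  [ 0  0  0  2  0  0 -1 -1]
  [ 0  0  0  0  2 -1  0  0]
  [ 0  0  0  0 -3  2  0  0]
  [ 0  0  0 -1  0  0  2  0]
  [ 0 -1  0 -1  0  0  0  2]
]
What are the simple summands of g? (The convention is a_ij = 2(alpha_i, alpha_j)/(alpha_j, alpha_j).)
C6 + G2

The diagram associated to this matrix has two connected components: the simple roots {alpha_1, alpha_2, alpha_3, alpha_4, alpha_7, alpha_8} form a chain of 6 nodes with a double edge at one end; the terminal node there is the unique long simple root (C_6), and {alpha_5, alpha_6} form two nodes joined by a triple edge (G_2). A semisimple Lie algebra decomposes uniquely as the direct sum of simple ideals, one per connected component of its Dynkin diagram, so g ≅ C_6 ⊕ G_2 (dimension 78 + 14 = 92).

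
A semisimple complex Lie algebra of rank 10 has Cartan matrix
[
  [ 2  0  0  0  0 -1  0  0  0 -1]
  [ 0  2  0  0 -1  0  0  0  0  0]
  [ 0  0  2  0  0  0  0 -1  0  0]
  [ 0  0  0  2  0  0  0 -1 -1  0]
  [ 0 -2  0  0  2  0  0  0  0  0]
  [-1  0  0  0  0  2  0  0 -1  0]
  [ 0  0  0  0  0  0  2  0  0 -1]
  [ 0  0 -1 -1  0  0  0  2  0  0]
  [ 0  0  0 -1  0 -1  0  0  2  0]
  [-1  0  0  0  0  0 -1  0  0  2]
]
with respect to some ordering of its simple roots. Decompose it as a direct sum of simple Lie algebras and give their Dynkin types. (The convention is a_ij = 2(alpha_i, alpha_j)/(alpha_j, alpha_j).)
type A_8 ⊕ type B_2

The diagram associated to this matrix has two connected components: the simple roots {alpha_1, alpha_3, alpha_4, alpha_6, alpha_7, alpha_8, alpha_9, alpha_10} form a chain of 8 nodes with single edges (A_8), and {alpha_2, alpha_5} form a chain of 2 nodes with a double edge at one end; the terminal node there is the unique short simple root (B_2). A semisimple Lie algebra decomposes uniquely as the direct sum of simple ideals, one per connected component of its Dynkin diagram, so g ≅ A_8 ⊕ B_2 (dimension 80 + 10 = 90).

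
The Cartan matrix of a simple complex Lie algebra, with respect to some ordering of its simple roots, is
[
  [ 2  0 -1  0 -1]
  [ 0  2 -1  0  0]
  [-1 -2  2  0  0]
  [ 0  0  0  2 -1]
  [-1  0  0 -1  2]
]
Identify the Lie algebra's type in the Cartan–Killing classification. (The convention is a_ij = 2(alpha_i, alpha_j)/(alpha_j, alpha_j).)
The matrix has rank 5 with 2's on the diagonal. Reading the off-diagonal entries as Dynkin edges (a single edge where a_ij = a_ji = -1; a double or triple edge where a_ij * a_ji = 2 or 3), the diagram is a chain of 5 nodes with a double edge at one end; the terminal node there is the unique short simple root (B_5). One simple-root ordering that puts it in standard form is (alpha_4, alpha_5, alpha_1, alpha_3, alpha_2). So the algebra is type B_5, i.e. so(11).

type B_5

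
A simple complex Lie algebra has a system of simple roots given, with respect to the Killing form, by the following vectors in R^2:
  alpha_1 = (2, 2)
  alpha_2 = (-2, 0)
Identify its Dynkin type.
Compute the Cartan integers a_ij = 2(alpha_i, alpha_j)/(alpha_j, alpha_j); the resulting 2x2 Cartan matrix is
[[2, -2], [-1, 2]].
The roots have two lengths (squared-length ratio 2:1); the short ones are alpha_{2}. The associated Dynkin diagram is a chain of 2 nodes with a double edge at one end; the terminal node there is the unique short simple root (B_2), so the type is B_2 (the algebra so(5)).

B_2 (so(5))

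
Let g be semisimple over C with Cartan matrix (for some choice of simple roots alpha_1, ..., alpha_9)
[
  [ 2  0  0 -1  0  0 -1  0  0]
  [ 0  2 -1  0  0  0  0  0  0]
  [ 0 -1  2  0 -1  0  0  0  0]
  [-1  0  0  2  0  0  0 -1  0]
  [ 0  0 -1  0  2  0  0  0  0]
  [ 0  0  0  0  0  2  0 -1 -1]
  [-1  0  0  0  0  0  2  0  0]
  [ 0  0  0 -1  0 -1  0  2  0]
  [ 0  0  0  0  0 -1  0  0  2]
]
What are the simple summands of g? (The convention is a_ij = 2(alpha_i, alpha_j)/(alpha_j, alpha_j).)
The diagram associated to this matrix has two connected components: the simple roots {alpha_2, alpha_3, alpha_5} form a chain of 3 nodes with single edges (A_3), and {alpha_1, alpha_4, alpha_6, alpha_7, alpha_8, alpha_9} form a chain of 6 nodes with single edges (A_6). A semisimple Lie algebra decomposes uniquely as the direct sum of simple ideals, one per connected component of its Dynkin diagram, so g ≅ A_3 ⊕ A_6 (dimension 15 + 48 = 63).

A3 + A6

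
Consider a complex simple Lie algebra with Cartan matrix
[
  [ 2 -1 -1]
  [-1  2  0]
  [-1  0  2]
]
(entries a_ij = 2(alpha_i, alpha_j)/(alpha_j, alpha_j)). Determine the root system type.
The matrix has rank 3 with 2's on the diagonal. Reading the off-diagonal entries as Dynkin edges (a single edge where a_ij = a_ji = -1; a double or triple edge where a_ij * a_ji = 2 or 3), the diagram is a chain of 3 nodes with single edges (A_3). One simple-root ordering that puts it in standard form is (alpha_3, alpha_1, alpha_2). So the algebra is type A_3, i.e. sl(4).

A3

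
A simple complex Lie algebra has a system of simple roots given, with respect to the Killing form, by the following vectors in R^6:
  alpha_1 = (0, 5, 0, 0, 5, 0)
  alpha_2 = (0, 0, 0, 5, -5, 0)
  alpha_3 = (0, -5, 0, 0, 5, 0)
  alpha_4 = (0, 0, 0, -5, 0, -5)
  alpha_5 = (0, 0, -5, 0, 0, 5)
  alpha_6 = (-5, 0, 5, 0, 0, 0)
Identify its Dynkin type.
Compute the Cartan integers a_ij = 2(alpha_i, alpha_j)/(alpha_j, alpha_j); the resulting 6x6 Cartan matrix is
[[2, -1, 0, 0, 0, 0], [-1, 2, -1, -1, 0, 0], [0, -1, 2, 0, 0, 0], [0, -1, 0, 2, -1, 0], [0, 0, 0, -1, 2, -1], [0, 0, 0, 0, -1, 2]].
All simple roots have the same length, so the diagram is simply laced. The associated Dynkin diagram is a chain of 4 nodes with a fork of two nodes at one end (D_6), so the type is D_6 (the algebra so(12)).

type D_6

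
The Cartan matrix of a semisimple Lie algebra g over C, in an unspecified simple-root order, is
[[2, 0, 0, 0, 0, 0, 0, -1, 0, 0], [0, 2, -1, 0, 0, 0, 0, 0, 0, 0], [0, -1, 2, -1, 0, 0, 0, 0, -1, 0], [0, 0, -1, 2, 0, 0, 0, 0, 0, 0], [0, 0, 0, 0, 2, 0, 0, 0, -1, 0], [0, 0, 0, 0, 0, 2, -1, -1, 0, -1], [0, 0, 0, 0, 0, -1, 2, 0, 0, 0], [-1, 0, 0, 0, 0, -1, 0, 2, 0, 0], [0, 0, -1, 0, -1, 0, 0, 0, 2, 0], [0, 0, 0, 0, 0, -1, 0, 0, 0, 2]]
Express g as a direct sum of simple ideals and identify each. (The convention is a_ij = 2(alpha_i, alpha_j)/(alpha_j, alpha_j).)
D_5 (so(10)) ⊕ D_5 (so(10))

The diagram associated to this matrix has two connected components: the simple roots {alpha_1, alpha_6, alpha_7, alpha_8, alpha_10} form a chain of 3 nodes with a fork of two nodes at one end (D_5), and {alpha_2, alpha_3, alpha_4, alpha_5, alpha_9} form a chain of 3 nodes with a fork of two nodes at one end (D_5). A semisimple Lie algebra decomposes uniquely as the direct sum of simple ideals, one per connected component of its Dynkin diagram, so g ≅ D_5 ⊕ D_5 (dimension 45 + 45 = 90).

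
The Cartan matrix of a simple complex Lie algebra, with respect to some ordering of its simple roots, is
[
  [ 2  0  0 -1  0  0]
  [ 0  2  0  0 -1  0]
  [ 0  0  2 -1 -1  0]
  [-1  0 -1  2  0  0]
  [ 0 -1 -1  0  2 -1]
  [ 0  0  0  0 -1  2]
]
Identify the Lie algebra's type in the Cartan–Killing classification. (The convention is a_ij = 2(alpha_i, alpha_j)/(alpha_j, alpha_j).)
D_6

The matrix has rank 6 with 2's on the diagonal. Reading the off-diagonal entries as Dynkin edges (a single edge where a_ij = a_ji = -1; a double or triple edge where a_ij * a_ji = 2 or 3), the diagram is a chain of 4 nodes with a fork of two nodes at one end (D_6). One simple-root ordering that puts it in standard form is (alpha_1, alpha_4, alpha_3, alpha_5, alpha_6, alpha_2). So the algebra is type D_6, i.e. so(12).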